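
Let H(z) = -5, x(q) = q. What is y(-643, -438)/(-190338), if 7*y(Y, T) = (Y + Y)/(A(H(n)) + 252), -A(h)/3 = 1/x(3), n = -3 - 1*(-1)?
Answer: 643/167211933 ≈ 3.8454e-6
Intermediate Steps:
n = -2 (n = -3 + 1 = -2)
A(h) = -1 (A(h) = -3/3 = -3*1/3 = -1)
y(Y, T) = 2*Y/1757 (y(Y, T) = ((Y + Y)/(-1 + 252))/7 = ((2*Y)/251)/7 = ((2*Y)*(1/251))/7 = (2*Y/251)/7 = 2*Y/1757)
y(-643, -438)/(-190338) = ((2/1757)*(-643))/(-190338) = -1286/1757*(-1/190338) = 643/167211933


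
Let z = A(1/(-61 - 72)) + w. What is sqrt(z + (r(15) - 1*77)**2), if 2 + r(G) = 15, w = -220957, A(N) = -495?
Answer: 2*I*sqrt(54339) ≈ 466.21*I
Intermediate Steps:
r(G) = 13 (r(G) = -2 + 15 = 13)
z = -221452 (z = -495 - 220957 = -221452)
sqrt(z + (r(15) - 1*77)**2) = sqrt(-221452 + (13 - 1*77)**2) = sqrt(-221452 + (13 - 77)**2) = sqrt(-221452 + (-64)**2) = sqrt(-221452 + 4096) = sqrt(-217356) = 2*I*sqrt(54339)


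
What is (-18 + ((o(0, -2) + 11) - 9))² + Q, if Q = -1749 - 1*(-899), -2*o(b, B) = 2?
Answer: -561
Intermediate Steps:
o(b, B) = -1 (o(b, B) = -½*2 = -1)
Q = -850 (Q = -1749 + 899 = -850)
(-18 + ((o(0, -2) + 11) - 9))² + Q = (-18 + ((-1 + 11) - 9))² - 850 = (-18 + (10 - 9))² - 850 = (-18 + 1)² - 850 = (-17)² - 850 = 289 - 850 = -561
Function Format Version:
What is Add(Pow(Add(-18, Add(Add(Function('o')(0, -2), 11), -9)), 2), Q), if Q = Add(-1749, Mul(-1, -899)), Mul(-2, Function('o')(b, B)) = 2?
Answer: -561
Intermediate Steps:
Function('o')(b, B) = -1 (Function('o')(b, B) = Mul(Rational(-1, 2), 2) = -1)
Q = -850 (Q = Add(-1749, 899) = -850)
Add(Pow(Add(-18, Add(Add(Function('o')(0, -2), 11), -9)), 2), Q) = Add(Pow(Add(-18, Add(Add(-1, 11), -9)), 2), -850) = Add(Pow(Add(-18, Add(10, -9)), 2), -850) = Add(Pow(Add(-18, 1), 2), -850) = Add(Pow(-17, 2), -850) = Add(289, -850) = -561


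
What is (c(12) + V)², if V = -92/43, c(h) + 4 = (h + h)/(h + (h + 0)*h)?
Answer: 11195716/312481 ≈ 35.828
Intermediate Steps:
c(h) = -4 + 2*h/(h + h²) (c(h) = -4 + (h + h)/(h + (h + 0)*h) = -4 + (2*h)/(h + h*h) = -4 + (2*h)/(h + h²) = -4 + 2*h/(h + h²))
V = -92/43 (V = -92*1/43 = -92/43 ≈ -2.1395)
(c(12) + V)² = (2*(-1 - 2*12)/(1 + 12) - 92/43)² = (2*(-1 - 24)/13 - 92/43)² = (2*(1/13)*(-25) - 92/43)² = (-50/13 - 92/43)² = (-3346/559)² = 11195716/312481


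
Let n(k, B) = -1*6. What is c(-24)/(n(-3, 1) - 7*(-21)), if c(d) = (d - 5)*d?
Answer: 232/47 ≈ 4.9362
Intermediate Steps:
c(d) = d*(-5 + d) (c(d) = (-5 + d)*d = d*(-5 + d))
n(k, B) = -6
c(-24)/(n(-3, 1) - 7*(-21)) = (-24*(-5 - 24))/(-6 - 7*(-21)) = (-24*(-29))/(-6 + 147) = 696/141 = 696*(1/141) = 232/47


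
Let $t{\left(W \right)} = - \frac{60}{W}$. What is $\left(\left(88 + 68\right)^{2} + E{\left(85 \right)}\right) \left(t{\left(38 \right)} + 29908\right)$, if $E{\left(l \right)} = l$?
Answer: $\frac{13876549462}{19} \approx 7.3034 \cdot 10^{8}$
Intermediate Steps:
$\left(\left(88 + 68\right)^{2} + E{\left(85 \right)}\right) \left(t{\left(38 \right)} + 29908\right) = \left(\left(88 + 68\right)^{2} + 85\right) \left(- \frac{60}{38} + 29908\right) = \left(156^{2} + 85\right) \left(\left(-60\right) \frac{1}{38} + 29908\right) = \left(24336 + 85\right) \left(- \frac{30}{19} + 29908\right) = 24421 \cdot \frac{568222}{19} = \frac{13876549462}{19}$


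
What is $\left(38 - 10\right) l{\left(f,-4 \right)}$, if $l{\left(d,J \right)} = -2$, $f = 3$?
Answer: $-56$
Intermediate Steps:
$\left(38 - 10\right) l{\left(f,-4 \right)} = \left(38 - 10\right) \left(-2\right) = 28 \left(-2\right) = -56$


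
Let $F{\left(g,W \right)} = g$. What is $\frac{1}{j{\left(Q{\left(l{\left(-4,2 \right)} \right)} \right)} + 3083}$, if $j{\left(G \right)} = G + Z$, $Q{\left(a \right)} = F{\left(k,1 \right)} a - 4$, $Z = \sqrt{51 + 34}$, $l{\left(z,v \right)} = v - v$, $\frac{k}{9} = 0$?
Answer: $\frac{3079}{9480156} - \frac{\sqrt{85}}{9480156} \approx 0.00032381$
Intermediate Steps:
$k = 0$ ($k = 9 \cdot 0 = 0$)
$l{\left(z,v \right)} = 0$
$Z = \sqrt{85} \approx 9.2195$
$Q{\left(a \right)} = -4$ ($Q{\left(a \right)} = 0 a - 4 = 0 - 4 = -4$)
$j{\left(G \right)} = G + \sqrt{85}$
$\frac{1}{j{\left(Q{\left(l{\left(-4,2 \right)} \right)} \right)} + 3083} = \frac{1}{\left(-4 + \sqrt{85}\right) + 3083} = \frac{1}{3079 + \sqrt{85}}$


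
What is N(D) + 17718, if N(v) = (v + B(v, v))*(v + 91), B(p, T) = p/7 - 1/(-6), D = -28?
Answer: 31425/2 ≈ 15713.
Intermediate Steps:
B(p, T) = 1/6 + p/7 (B(p, T) = p*(1/7) - 1*(-1/6) = p/7 + 1/6 = 1/6 + p/7)
N(v) = (91 + v)*(1/6 + 8*v/7) (N(v) = (v + (1/6 + v/7))*(v + 91) = (1/6 + 8*v/7)*(91 + v) = (91 + v)*(1/6 + 8*v/7))
N(D) + 17718 = (91/6 + (8/7)*(-28)**2 + (625/6)*(-28)) + 17718 = (91/6 + (8/7)*784 - 8750/3) + 17718 = (91/6 + 896 - 8750/3) + 17718 = -4011/2 + 17718 = 31425/2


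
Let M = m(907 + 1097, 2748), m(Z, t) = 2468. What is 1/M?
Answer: 1/2468 ≈ 0.00040519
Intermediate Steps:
M = 2468
1/M = 1/2468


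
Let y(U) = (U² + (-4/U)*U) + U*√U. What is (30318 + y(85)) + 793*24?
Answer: 56571 + 85*√85 ≈ 57355.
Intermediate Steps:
y(U) = -4 + U² + U^(3/2) (y(U) = (U² - 4) + U^(3/2) = (-4 + U²) + U^(3/2) = -4 + U² + U^(3/2))
(30318 + y(85)) + 793*24 = (30318 + (-4 + 85² + 85^(3/2))) + 793*24 = (30318 + (-4 + 7225 + 85*√85)) + 19032 = (30318 + (7221 + 85*√85)) + 19032 = (37539 + 85*√85) + 19032 = 56571 + 85*√85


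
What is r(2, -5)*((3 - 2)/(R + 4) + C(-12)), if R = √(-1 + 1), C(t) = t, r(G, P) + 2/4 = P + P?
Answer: 987/8 ≈ 123.38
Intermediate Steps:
r(G, P) = -½ + 2*P (r(G, P) = -½ + (P + P) = -½ + 2*P)
R = 0 (R = √0 = 0)
r(2, -5)*((3 - 2)/(R + 4) + C(-12)) = (-½ + 2*(-5))*((3 - 2)/(0 + 4) - 12) = (-½ - 10)*(1/4 - 12) = -21*(1*(¼) - 12)/2 = -21*(¼ - 12)/2 = -21/2*(-47/4) = 987/8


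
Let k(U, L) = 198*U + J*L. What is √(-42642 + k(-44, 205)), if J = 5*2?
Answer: 2*I*√12326 ≈ 222.04*I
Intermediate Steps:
J = 10
k(U, L) = 10*L + 198*U (k(U, L) = 198*U + 10*L = 10*L + 198*U)
√(-42642 + k(-44, 205)) = √(-42642 + (10*205 + 198*(-44))) = √(-42642 + (2050 - 8712)) = √(-42642 - 6662) = √(-49304) = 2*I*√12326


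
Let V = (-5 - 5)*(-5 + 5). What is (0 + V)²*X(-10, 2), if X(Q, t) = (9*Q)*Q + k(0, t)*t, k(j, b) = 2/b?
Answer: 0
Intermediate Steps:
V = 0 (V = -10*0 = 0)
X(Q, t) = 2 + 9*Q² (X(Q, t) = (9*Q)*Q + (2/t)*t = 9*Q² + 2 = 2 + 9*Q²)
(0 + V)²*X(-10, 2) = (0 + 0)²*(2 + 9*(-10)²) = 0²*(2 + 9*100) = 0*(2 + 900) = 0*902 = 0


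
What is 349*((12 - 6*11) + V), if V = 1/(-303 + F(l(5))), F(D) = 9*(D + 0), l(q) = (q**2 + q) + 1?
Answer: -452653/24 ≈ -18861.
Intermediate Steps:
l(q) = 1 + q + q**2 (l(q) = (q + q**2) + 1 = 1 + q + q**2)
F(D) = 9*D
V = -1/24 (V = 1/(-303 + 9*(1 + 5 + 5**2)) = 1/(-303 + 9*(1 + 5 + 25)) = 1/(-303 + 9*31) = 1/(-303 + 279) = 1/(-24) = -1/24 ≈ -0.041667)
349*((12 - 6*11) + V) = 349*((12 - 6*11) - 1/24) = 349*((12 - 66) - 1/24) = 349*(-54 - 1/24) = 349*(-1297/24) = -452653/24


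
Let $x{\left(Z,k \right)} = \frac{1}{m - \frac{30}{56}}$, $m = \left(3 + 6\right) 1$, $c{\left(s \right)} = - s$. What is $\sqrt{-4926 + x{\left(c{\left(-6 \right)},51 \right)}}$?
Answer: $\frac{i \sqrt{276681858}}{237} \approx 70.185 i$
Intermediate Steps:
$m = 9$ ($m = 9 \cdot 1 = 9$)
$x{\left(Z,k \right)} = \frac{28}{237}$ ($x{\left(Z,k \right)} = \frac{1}{9 - \frac{30}{56}} = \frac{1}{9 - \frac{15}{28}} = \frac{1}{\frac{237}{28}} = \frac{28}{237}$)
$\sqrt{-4926 + x{\left(c{\left(-6 \right)},51 \right)}} = \sqrt{-4926 + \frac{28}{237}} = \sqrt{- \frac{1167434}{237}} = \frac{i \sqrt{276681858}}{237}$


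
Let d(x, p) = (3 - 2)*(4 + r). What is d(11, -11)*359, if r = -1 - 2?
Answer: 359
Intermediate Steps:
r = -3
d(x, p) = 1 (d(x, p) = (3 - 2)*(4 - 3) = 1*1 = 1)
d(11, -11)*359 = 1*359 = 359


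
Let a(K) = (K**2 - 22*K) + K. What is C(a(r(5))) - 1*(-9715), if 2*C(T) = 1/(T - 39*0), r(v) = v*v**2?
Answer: 252590001/26000 ≈ 9715.0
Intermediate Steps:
r(v) = v**3
a(K) = K**2 - 21*K
C(T) = 1/(2*T) (C(T) = 1/(2*(T - 39*0)) = 1/(2*(T + 0)) = 1/(2*T))
C(a(r(5))) - 1*(-9715) = 1/(2*((5**3*(-21 + 5**3)))) - 1*(-9715) = 1/(2*((125*(-21 + 125)))) + 9715 = 1/(2*((125*104))) + 9715 = (1/2)/13000 + 9715 = (1/2)*(1/13000) + 9715 = 1/26000 + 9715 = 252590001/26000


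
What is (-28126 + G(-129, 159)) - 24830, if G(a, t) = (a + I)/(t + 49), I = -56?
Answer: -11015033/208 ≈ -52957.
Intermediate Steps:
G(a, t) = (-56 + a)/(49 + t) (G(a, t) = (a - 56)/(t + 49) = (-56 + a)/(49 + t))
(-28126 + G(-129, 159)) - 24830 = (-28126 + (-56 - 129)/(49 + 159)) - 24830 = (-28126 - 185/208) - 24830 = -5850393/208 - 24830 = -11015033/208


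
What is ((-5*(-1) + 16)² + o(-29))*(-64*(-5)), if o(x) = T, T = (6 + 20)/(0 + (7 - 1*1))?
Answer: 427520/3 ≈ 1.4251e+5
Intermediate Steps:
T = 13/3 (T = 26/(0 + (7 - 1)) = 26/(0 + 6) = 26/6 = 26*(⅙) = 13/3 ≈ 4.3333)
o(x) = 13/3
((-5*(-1) + 16)² + o(-29))*(-64*(-5)) = ((-5*(-1) + 16)² + 13/3)*(-64*(-5)) = ((-1*(-5) + 16)² + 13/3)*320 = ((5 + 16)² + 13/3)*320 = (21² + 13/3)*320 = (441 + 13/3)*320 = (1336/3)*320 = 427520/3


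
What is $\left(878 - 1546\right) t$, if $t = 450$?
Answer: $-300600$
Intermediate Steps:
$\left(878 - 1546\right) t = \left(878 - 1546\right) 450 = \left(-668\right) 450 = -300600$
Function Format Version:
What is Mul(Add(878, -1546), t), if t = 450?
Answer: -300600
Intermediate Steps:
Mul(Add(878, -1546), t) = Mul(Add(878, -1546), 450) = Mul(-668, 450) = -300600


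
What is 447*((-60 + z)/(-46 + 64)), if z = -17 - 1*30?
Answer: -15943/6 ≈ -2657.2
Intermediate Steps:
z = -47 (z = -17 - 30 = -47)
447*((-60 + z)/(-46 + 64)) = 447*((-60 - 47)/(-46 + 64)) = 447*(-107/18) = -15943/6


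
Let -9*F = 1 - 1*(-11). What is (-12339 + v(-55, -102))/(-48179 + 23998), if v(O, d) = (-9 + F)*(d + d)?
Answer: 10231/24181 ≈ 0.42310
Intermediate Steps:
F = -4/3 (F = -(1 - 1*(-11))/9 = -(1 + 11)/9 = -⅑*12 = -4/3 ≈ -1.3333)
v(O, d) = -62*d/3 (v(O, d) = (-9 - 4/3)*(d + d) = -62*d/3)
(-12339 + v(-55, -102))/(-48179 + 23998) = (-12339 - 62/3*(-102))/(-48179 + 23998) = (-12339 + 2108)/(-24181) = -10231*(-1/24181) = 10231/24181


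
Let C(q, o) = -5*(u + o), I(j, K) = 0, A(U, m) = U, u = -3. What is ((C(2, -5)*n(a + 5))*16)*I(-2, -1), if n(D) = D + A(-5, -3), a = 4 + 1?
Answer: 0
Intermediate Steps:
a = 5
C(q, o) = 15 - 5*o (C(q, o) = -5*(-3 + o) = 15 - 5*o)
n(D) = -5 + D (n(D) = D - 5 = -5 + D)
((C(2, -5)*n(a + 5))*16)*I(-2, -1) = (((15 - 5*(-5))*(-5 + (5 + 5)))*16)*0 = (((15 + 25)*(-5 + 10))*16)*0 = ((40*5)*16)*0 = (200*16)*0 = 3200*0 = 0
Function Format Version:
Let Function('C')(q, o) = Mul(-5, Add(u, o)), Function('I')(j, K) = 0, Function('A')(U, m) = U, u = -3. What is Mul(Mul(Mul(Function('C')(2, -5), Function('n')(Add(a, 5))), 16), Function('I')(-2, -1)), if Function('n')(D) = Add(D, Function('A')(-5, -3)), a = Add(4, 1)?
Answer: 0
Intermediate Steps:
a = 5
Function('C')(q, o) = Add(15, Mul(-5, o)) (Function('C')(q, o) = Mul(-5, Add(-3, o)) = Add(15, Mul(-5, o)))
Function('n')(D) = Add(-5, D) (Function('n')(D) = Add(D, -5) = Add(-5, D))
Mul(Mul(Mul(Function('C')(2, -5), Function('n')(Add(a, 5))), 16), Function('I')(-2, -1)) = Mul(Mul(Mul(Add(15, Mul(-5, -5)), Add(-5, Add(5, 5))), 16), 0) = Mul(Mul(Mul(Add(15, 25), Add(-5, 10)), 16), 0) = Mul(Mul(Mul(40, 5), 16), 0) = Mul(Mul(200, 16), 0) = Mul(3200, 0) = 0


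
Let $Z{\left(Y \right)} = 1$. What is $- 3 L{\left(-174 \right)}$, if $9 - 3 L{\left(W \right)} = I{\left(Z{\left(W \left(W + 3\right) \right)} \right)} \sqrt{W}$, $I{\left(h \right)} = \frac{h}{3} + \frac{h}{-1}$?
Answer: $-9 - \frac{2 i \sqrt{174}}{3} \approx -9.0 - 8.7939 i$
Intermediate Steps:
$I{\left(h \right)} = - \frac{2 h}{3}$ ($I{\left(h \right)} = h \frac{1}{3} + h \left(-1\right) = \frac{h}{3} - h = - \frac{2 h}{3}$)
$L{\left(W \right)} = 3 + \frac{2 \sqrt{W}}{9}$ ($L{\left(W \right)} = 3 - \frac{\left(- \frac{2}{3}\right) 1 \sqrt{W}}{3} = 3 - \frac{\left(- \frac{2}{3}\right) \sqrt{W}}{3} = 3 + \frac{2 \sqrt{W}}{9}$)
$- 3 L{\left(-174 \right)} = - 3 \left(3 + \frac{2 \sqrt{-174}}{9}\right) = - 3 \left(3 + \frac{2 i \sqrt{174}}{9}\right) = -9 - \frac{2 i \sqrt{174}}{3}$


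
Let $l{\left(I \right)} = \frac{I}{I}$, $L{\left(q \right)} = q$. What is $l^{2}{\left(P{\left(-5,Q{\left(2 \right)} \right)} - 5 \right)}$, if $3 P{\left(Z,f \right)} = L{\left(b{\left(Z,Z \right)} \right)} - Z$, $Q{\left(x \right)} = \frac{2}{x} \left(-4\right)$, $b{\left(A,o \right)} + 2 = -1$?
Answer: $1$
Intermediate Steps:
$b{\left(A,o \right)} = -3$ ($b{\left(A,o \right)} = -2 - 1 = -3$)
$Q{\left(x \right)} = - \frac{8}{x}$
$P{\left(Z,f \right)} = -1 - \frac{Z}{3}$ ($P{\left(Z,f \right)} = \frac{-3 - Z}{3} = -1 - \frac{Z}{3}$)
$l{\left(I \right)} = 1$
$l^{2}{\left(P{\left(-5,Q{\left(2 \right)} \right)} - 5 \right)} = 1^{2} = 1$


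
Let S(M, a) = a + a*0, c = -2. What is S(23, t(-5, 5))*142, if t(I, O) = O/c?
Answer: -355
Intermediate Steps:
t(I, O) = -O/2 (t(I, O) = O/(-2) = O*(-½) = -O/2)
S(M, a) = a (S(M, a) = a + 0 = a)
S(23, t(-5, 5))*142 = -½*5*142 = -5/2*142 = -355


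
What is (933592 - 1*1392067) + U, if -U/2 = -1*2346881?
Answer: 4235287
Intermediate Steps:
U = 4693762 (U = -(-2)*2346881 = -2*(-2346881) = 4693762)
(933592 - 1*1392067) + U = (933592 - 1*1392067) + 4693762 = (933592 - 1392067) + 4693762 = -458475 + 4693762 = 4235287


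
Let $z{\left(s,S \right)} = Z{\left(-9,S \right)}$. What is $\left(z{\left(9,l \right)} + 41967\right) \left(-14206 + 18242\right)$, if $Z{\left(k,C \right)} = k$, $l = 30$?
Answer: $169342488$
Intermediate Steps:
$z{\left(s,S \right)} = -9$
$\left(z{\left(9,l \right)} + 41967\right) \left(-14206 + 18242\right) = \left(-9 + 41967\right) \left(-14206 + 18242\right) = 41958 \cdot 4036 = 169342488$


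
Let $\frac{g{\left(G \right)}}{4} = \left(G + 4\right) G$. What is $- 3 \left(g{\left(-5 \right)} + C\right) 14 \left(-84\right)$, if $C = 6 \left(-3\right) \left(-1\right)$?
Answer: $134064$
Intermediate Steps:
$g{\left(G \right)} = 4 G \left(4 + G\right)$ ($g{\left(G \right)} = 4 \left(G + 4\right) G = 4 \left(4 + G\right) G = 4 G \left(4 + G\right)$)
$C = 18$ ($C = \left(-18\right) \left(-1\right) = 18$)
$- 3 \left(g{\left(-5 \right)} + C\right) 14 \left(-84\right) = - 3 \left(4 \left(-5\right) \left(4 - 5\right) + 18\right) 14 \left(-84\right) = - 3 \left(4 \left(-5\right) \left(-1\right) + 18\right) 14 \left(-84\right) = - 3 \left(20 + 18\right) 14 \left(-84\right) = \left(-3\right) 38 \cdot 14 \left(-84\right) = \left(-114\right) 14 \left(-84\right) = \left(-1596\right) \left(-84\right) = 134064$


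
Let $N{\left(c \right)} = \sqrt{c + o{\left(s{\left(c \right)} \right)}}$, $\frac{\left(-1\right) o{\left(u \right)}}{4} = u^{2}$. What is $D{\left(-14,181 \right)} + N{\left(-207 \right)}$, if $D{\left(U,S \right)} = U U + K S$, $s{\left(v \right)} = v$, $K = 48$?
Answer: $8884 + 3 i \sqrt{19067} \approx 8884.0 + 414.25 i$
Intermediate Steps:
$D{\left(U,S \right)} = U^{2} + 48 S$ ($D{\left(U,S \right)} = U U + 48 S = U^{2} + 48 S$)
$o{\left(u \right)} = - 4 u^{2}$
$N{\left(c \right)} = \sqrt{c - 4 c^{2}}$
$D{\left(-14,181 \right)} + N{\left(-207 \right)} = \left(\left(-14\right)^{2} + 48 \cdot 181\right) + \sqrt{- 207 \left(1 - -828\right)} = \left(196 + 8688\right) + \sqrt{- 207 \left(1 + 828\right)} = 8884 + \sqrt{\left(-207\right) 829} = 8884 + \sqrt{-171603} = 8884 + 3 i \sqrt{19067}$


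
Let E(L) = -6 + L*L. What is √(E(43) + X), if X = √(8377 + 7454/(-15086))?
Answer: √(104860892707 + 30172*√29787299457)/7543 ≈ 43.983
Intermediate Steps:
E(L) = -6 + L²
X = 4*√29787299457/7543 (X = √(8377 + 7454*(-1/15086)) = √(8377 - 3727/7543) = √(63183984/7543) = 4*√29787299457/7543 ≈ 91.523)
√(E(43) + X) = √((-6 + 43²) + 4*√29787299457/7543) = √((-6 + 1849) + 4*√29787299457/7543) = √(1843 + 4*√29787299457/7543)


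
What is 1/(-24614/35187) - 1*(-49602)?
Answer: 1220868441/24614 ≈ 49601.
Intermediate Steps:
1/(-24614/35187) - 1*(-49602) = 1/(-24614*1/35187) + 49602 = 1/(-24614/35187) + 49602 = -35187/24614 + 49602 = 1220868441/24614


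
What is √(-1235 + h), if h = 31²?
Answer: I*√274 ≈ 16.553*I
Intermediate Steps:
h = 961
√(-1235 + h) = √(-1235 + 961) = √(-274) = I*√274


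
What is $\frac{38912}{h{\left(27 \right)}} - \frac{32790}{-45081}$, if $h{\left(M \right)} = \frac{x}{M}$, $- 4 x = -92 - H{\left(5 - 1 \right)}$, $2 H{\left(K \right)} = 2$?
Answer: $\frac{21050641294}{465837} \approx 45189.0$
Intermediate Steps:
$H{\left(K \right)} = 1$ ($H{\left(K \right)} = \frac{1}{2} \cdot 2 = 1$)
$x = \frac{93}{4}$ ($x = - \frac{-92 - 1}{4} = \left(- \frac{1}{4}\right) \left(-93\right) = \frac{93}{4} \approx 23.25$)
$h{\left(M \right)} = \frac{93}{4 M}$
$\frac{38912}{h{\left(27 \right)}} - \frac{32790}{-45081} = \frac{38912}{\frac{93}{4} \cdot \frac{1}{27}} - \frac{32790}{-45081} = \frac{38912}{\frac{93}{4} \cdot \frac{1}{27}} - - \frac{10930}{15027} = \frac{38912}{\frac{31}{36}} + \frac{10930}{15027} = 38912 \cdot \frac{36}{31} + \frac{10930}{15027} = \frac{1400832}{31} + \frac{10930}{15027} = \frac{21050641294}{465837}$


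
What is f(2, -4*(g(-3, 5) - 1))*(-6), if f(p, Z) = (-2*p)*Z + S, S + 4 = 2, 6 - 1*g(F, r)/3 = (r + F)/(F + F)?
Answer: -1716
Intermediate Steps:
g(F, r) = 18 - 3*(F + r)/(2*F) (g(F, r) = 18 - 3*(r + F)/(F + F) = 18 - 3*(F + r)/(2*F))
S = -2 (S = -4 + 2 = -2)
f(p, Z) = -2 - 2*Z*p (f(p, Z) = (-2*p)*Z - 2 = -2*Z*p - 2 = -2 - 2*Z*p)
f(2, -4*(g(-3, 5) - 1))*(-6) = (-2 - 2*(-4*((3/2)*(-1*5 + 11*(-3))/(-3) - 1))*2)*(-6) = (-2 - 2*(-4*((3/2)*(-⅓)*(-5 - 33) - 1))*2)*(-6) = (-2 - 2*(-4*((3/2)*(-⅓)*(-38) - 1))*2)*(-6) = (-2 - 2*(-4*(19 - 1))*2)*(-6) = (-2 - 2*(-4*18)*2)*(-6) = (-2 - 2*(-72)*2)*(-6) = (-2 + 288)*(-6) = 286*(-6) = -1716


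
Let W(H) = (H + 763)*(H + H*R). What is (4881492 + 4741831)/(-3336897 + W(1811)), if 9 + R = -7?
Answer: -9623323/73259607 ≈ -0.13136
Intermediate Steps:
R = -16 (R = -9 - 7 = -16)
W(H) = -15*H*(763 + H) (W(H) = (H + 763)*(H + H*(-16)) = (763 + H)*(H - 16*H) = (763 + H)*(-15*H) = -15*H*(763 + H))
(4881492 + 4741831)/(-3336897 + W(1811)) = (4881492 + 4741831)/(-3336897 + 15*1811*(-763 - 1*1811)) = 9623323/(-3336897 + 15*1811*(-763 - 1811)) = 9623323/(-3336897 + 15*1811*(-2574)) = 9623323/(-3336897 - 69922710) = 9623323/(-73259607) = 9623323*(-1/73259607) = -9623323/73259607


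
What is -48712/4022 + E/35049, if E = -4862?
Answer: -863430926/70483539 ≈ -12.250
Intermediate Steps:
-48712/4022 + E/35049 = -48712/4022 - 4862/35049 = -48712*1/4022 - 4862*1/35049 = -24356/2011 - 4862/35049 = -863430926/70483539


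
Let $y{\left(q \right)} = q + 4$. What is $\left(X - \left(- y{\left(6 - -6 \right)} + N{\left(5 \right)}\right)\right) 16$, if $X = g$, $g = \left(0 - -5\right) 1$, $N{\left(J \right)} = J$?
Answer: $256$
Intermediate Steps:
$y{\left(q \right)} = 4 + q$
$g = 5$ ($g = \left(0 + 5\right) 1 = 5 \cdot 1 = 5$)
$X = 5$
$\left(X - \left(- y{\left(6 - -6 \right)} + N{\left(5 \right)}\right)\right) 16 = \left(5 + \left(\left(4 + \left(6 - -6\right)\right) - 5\right)\right) 16 = \left(5 + \left(\left(4 + \left(6 + 6\right)\right) - 5\right)\right) 16 = \left(5 + \left(\left(4 + 12\right) - 5\right)\right) 16 = \left(5 + \left(16 - 5\right)\right) 16 = \left(5 + 11\right) 16 = 16 \cdot 16 = 256$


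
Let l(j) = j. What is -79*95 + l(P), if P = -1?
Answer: -7506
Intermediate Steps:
-79*95 + l(P) = -79*95 - 1 = -7505 - 1 = -7506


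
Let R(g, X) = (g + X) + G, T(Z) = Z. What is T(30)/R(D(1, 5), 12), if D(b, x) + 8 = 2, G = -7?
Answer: -30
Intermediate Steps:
D(b, x) = -6 (D(b, x) = -8 + 2 = -6)
R(g, X) = -7 + X + g (R(g, X) = (g + X) - 7 = (X + g) - 7 = -7 + X + g)
T(30)/R(D(1, 5), 12) = 30/(-7 + 12 - 6) = 30/(-1) = 30*(-1) = -30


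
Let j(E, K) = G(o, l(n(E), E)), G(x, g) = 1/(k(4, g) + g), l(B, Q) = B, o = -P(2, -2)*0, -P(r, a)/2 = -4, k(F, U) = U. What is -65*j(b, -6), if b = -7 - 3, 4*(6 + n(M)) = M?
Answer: 65/17 ≈ 3.8235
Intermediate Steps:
P(r, a) = 8 (P(r, a) = -2*(-4) = 8)
n(M) = -6 + M/4
o = 0 (o = -1*8*0 = -8*0 = 0)
b = -10
G(x, g) = 1/(2*g) (G(x, g) = 1/(g + g) = 1/(2*g))
j(E, K) = 1/(2*(-6 + E/4))
-65*j(b, -6) = -130/(-24 - 10) = -130/(-34) = -130*(-1)/34 = -65*(-1/17) = 65/17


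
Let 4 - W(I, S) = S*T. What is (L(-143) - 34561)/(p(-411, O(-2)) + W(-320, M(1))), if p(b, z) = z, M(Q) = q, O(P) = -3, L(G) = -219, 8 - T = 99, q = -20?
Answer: 34780/1819 ≈ 19.120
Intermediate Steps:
T = -91 (T = 8 - 1*99 = 8 - 99 = -91)
M(Q) = -20
W(I, S) = 4 + 91*S (W(I, S) = 4 - S*(-91) = 4 - (-91)*S = 4 + 91*S)
(L(-143) - 34561)/(p(-411, O(-2)) + W(-320, M(1))) = (-219 - 34561)/(-3 + (4 + 91*(-20))) = -34780/(-3 + (4 - 1820)) = -34780/(-3 - 1816) = -34780/(-1819) = -34780*(-1/1819) = 34780/1819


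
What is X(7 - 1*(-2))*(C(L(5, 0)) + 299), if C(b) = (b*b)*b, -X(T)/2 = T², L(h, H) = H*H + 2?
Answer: -49734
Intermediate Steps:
L(h, H) = 2 + H² (L(h, H) = H² + 2 = 2 + H²)
X(T) = -2*T²
C(b) = b³ (C(b) = b²*b = b³)
X(7 - 1*(-2))*(C(L(5, 0)) + 299) = (-2*(7 - 1*(-2))²)*((2 + 0²)³ + 299) = (-2*(7 + 2)²)*((2 + 0)³ + 299) = (-2*9²)*(2³ + 299) = (-2*81)*(8 + 299) = -162*307 = -49734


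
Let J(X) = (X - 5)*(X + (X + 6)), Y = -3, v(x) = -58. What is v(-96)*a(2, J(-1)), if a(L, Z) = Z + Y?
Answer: 1566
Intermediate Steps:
J(X) = (-5 + X)*(6 + 2*X) (J(X) = (-5 + X)*(X + (6 + X)) = (-5 + X)*(6 + 2*X))
a(L, Z) = -3 + Z (a(L, Z) = Z - 3 = -3 + Z)
v(-96)*a(2, J(-1)) = -58*(-3 + (-30 - 4*(-1) + 2*(-1)²)) = -58*(-3 + (-30 + 4 + 2*1)) = -58*(-3 + (-30 + 4 + 2)) = -58*(-3 - 24) = -58*(-27) = 1566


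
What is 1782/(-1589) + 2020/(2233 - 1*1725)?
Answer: 576131/201803 ≈ 2.8549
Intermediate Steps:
1782/(-1589) + 2020/(2233 - 1*1725) = 1782*(-1/1589) + 2020/(2233 - 1725) = -1782/1589 + 2020/508 = -1782/1589 + 2020*(1/508) = -1782/1589 + 505/127 = 576131/201803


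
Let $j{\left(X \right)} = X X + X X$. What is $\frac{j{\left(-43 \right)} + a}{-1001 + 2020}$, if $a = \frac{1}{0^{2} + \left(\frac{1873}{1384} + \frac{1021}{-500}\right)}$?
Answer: $\frac{440410418}{121404679} \approx 3.6276$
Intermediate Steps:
$j{\left(X \right)} = 2 X^{2}$ ($j{\left(X \right)} = X^{2} + X^{2} = 2 X^{2}$)
$a = - \frac{173000}{119141}$ ($a = \frac{1}{0 + \left(1873 \cdot \frac{1}{1384} + 1021 \left(- \frac{1}{500}\right)\right)} = \frac{1}{0 + \left(\frac{1873}{1384} - \frac{1021}{500}\right)} = \frac{1}{0 - \frac{119141}{173000}} = \frac{1}{- \frac{119141}{173000}} = - \frac{173000}{119141} \approx -1.4521$)
$\frac{j{\left(-43 \right)} + a}{-1001 + 2020} = \frac{2 \left(-43\right)^{2} - \frac{173000}{119141}}{-1001 + 2020} = \frac{2 \cdot 1849 - \frac{173000}{119141}}{1019} = \left(3698 - \frac{173000}{119141}\right) \frac{1}{1019} = \frac{440410418}{119141} \cdot \frac{1}{1019} = \frac{440410418}{121404679}$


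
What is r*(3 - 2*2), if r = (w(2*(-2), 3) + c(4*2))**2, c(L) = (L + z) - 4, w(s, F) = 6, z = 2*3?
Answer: -256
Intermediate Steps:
z = 6
c(L) = 2 + L (c(L) = (L + 6) - 4 = (6 + L) - 4 = 2 + L)
r = 256 (r = (6 + (2 + 4*2))**2 = (6 + (2 + 8))**2 = (6 + 10)**2 = 16**2 = 256)
r*(3 - 2*2) = 256*(3 - 2*2) = 256*(3 - 4) = 256*(-1) = -256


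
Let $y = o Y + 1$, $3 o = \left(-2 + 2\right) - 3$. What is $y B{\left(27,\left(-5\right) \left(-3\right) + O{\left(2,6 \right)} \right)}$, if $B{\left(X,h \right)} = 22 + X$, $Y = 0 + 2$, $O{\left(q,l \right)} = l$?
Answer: $-49$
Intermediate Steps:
$o = -1$ ($o = \frac{\left(-2 + 2\right) - 3}{3} = \frac{0 - 3}{3} = \frac{1}{3} \left(-3\right) = -1$)
$Y = 2$
$y = -1$ ($y = \left(-1\right) 2 + 1 = -2 + 1 = -1$)
$y B{\left(27,\left(-5\right) \left(-3\right) + O{\left(2,6 \right)} \right)} = - (22 + 27) = \left(-1\right) 49 = -49$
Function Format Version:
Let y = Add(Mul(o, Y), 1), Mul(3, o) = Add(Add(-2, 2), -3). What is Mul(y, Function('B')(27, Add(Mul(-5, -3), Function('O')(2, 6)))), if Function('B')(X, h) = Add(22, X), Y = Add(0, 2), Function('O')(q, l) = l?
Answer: -49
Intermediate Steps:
o = -1 (o = Mul(Rational(1, 3), Add(Add(-2, 2), -3)) = Mul(Rational(1, 3), Add(0, -3)) = Mul(Rational(1, 3), -3) = -1)
Y = 2
y = -1 (y = Add(Mul(-1, 2), 1) = Add(-2, 1) = -1)
Mul(y, Function('B')(27, Add(Mul(-5, -3), Function('O')(2, 6)))) = Mul(-1, Add(22, 27)) = Mul(-1, 49) = -49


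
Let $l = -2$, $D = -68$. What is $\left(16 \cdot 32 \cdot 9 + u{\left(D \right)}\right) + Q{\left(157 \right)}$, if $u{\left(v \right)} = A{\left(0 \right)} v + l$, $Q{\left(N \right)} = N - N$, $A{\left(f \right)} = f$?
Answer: $4606$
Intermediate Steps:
$Q{\left(N \right)} = 0$
$u{\left(v \right)} = -2$ ($u{\left(v \right)} = 0 v - 2 = 0 - 2 = -2$)
$\left(16 \cdot 32 \cdot 9 + u{\left(D \right)}\right) + Q{\left(157 \right)} = \left(16 \cdot 32 \cdot 9 - 2\right) + 0 = \left(512 \cdot 9 - 2\right) + 0 = \left(4608 - 2\right) + 0 = 4606 + 0 = 4606$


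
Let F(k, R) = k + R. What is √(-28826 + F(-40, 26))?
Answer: 2*I*√7210 ≈ 169.82*I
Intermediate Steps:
F(k, R) = R + k
√(-28826 + F(-40, 26)) = √(-28826 + (26 - 40)) = √(-28826 - 14) = √(-28840) = 2*I*√7210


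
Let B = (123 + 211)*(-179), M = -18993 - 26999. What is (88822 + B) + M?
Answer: -16956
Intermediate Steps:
M = -45992
B = -59786 (B = 334*(-179) = -59786)
(88822 + B) + M = (88822 - 59786) - 45992 = 29036 - 45992 = -16956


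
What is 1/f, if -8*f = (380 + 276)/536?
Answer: -268/41 ≈ -6.5366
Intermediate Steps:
f = -41/268 (f = -(380 + 276)/(8*536) = -82/536 = -⅛*82/67 = -41/268 ≈ -0.15299)
1/f = 1/(-41/268) = -268/41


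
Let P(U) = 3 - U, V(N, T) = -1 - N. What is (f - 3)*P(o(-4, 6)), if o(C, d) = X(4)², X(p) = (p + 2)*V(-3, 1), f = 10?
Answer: -987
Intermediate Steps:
X(p) = 4 + 2*p (X(p) = (p + 2)*(-1 - 1*(-3)) = (2 + p)*(-1 + 3) = (2 + p)*2 = 4 + 2*p)
o(C, d) = 144 (o(C, d) = (4 + 2*4)² = (4 + 8)² = 12² = 144)
(f - 3)*P(o(-4, 6)) = (10 - 3)*(3 - 1*144) = 7*(3 - 144) = 7*(-141) = -987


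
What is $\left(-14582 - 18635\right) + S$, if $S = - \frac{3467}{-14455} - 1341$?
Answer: $- \frac{499532423}{14455} \approx -34558.0$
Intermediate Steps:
$S = - \frac{19380688}{14455}$ ($S = \left(-3467\right) \left(- \frac{1}{14455}\right) - 1341 = \frac{3467}{14455} - 1341 = - \frac{19380688}{14455} \approx -1340.8$)
$\left(-14582 - 18635\right) + S = \left(-14582 - 18635\right) - \frac{19380688}{14455} = -33217 - \frac{19380688}{14455} = - \frac{499532423}{14455}$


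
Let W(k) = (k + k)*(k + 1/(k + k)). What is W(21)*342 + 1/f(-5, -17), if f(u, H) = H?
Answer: 5133761/17 ≈ 3.0199e+5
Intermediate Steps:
W(k) = 2*k*(k + 1/(2*k)) (W(k) = (2*k)*(k + 1/(2*k)) = 2*k*(k + 1/(2*k)))
W(21)*342 + 1/f(-5, -17) = (1 + 2*21²)*342 + 1/(-17) = (1 + 2*441)*342 - 1/17 = (1 + 882)*342 - 1/17 = 883*342 - 1/17 = 301986 - 1/17 = 5133761/17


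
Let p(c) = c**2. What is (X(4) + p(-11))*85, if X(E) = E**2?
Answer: 11645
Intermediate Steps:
(X(4) + p(-11))*85 = (4**2 + (-11)**2)*85 = (16 + 121)*85 = 137*85 = 11645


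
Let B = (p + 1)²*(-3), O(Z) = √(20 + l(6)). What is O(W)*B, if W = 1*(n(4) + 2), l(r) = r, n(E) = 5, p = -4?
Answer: -27*√26 ≈ -137.67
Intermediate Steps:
W = 7 (W = 1*(5 + 2) = 1*7 = 7)
O(Z) = √26 (O(Z) = √(20 + 6) = √26)
B = -27 (B = (-4 + 1)²*(-3) = (-3)²*(-3) = 9*(-3) = -27)
O(W)*B = √26*(-27) = -27*√26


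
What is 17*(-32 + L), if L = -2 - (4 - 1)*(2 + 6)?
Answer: -986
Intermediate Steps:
L = -26 (L = -2 - 3*8 = -2 - 1*24 = -2 - 24 = -26)
17*(-32 + L) = 17*(-32 - 26) = 17*(-58) = -986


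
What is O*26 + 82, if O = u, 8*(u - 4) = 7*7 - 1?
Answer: 342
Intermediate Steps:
u = 10 (u = 4 + (7*7 - 1)/8 = 4 + (49 - 1)/8 = 4 + (⅛)*48 = 4 + 6 = 10)
O = 10
O*26 + 82 = 10*26 + 82 = 260 + 82 = 342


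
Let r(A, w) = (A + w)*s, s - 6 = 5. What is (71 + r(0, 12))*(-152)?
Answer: -30856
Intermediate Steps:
s = 11 (s = 6 + 5 = 11)
r(A, w) = 11*A + 11*w (r(A, w) = (A + w)*11 = 11*A + 11*w)
(71 + r(0, 12))*(-152) = (71 + (11*0 + 11*12))*(-152) = (71 + (0 + 132))*(-152) = (71 + 132)*(-152) = 203*(-152) = -30856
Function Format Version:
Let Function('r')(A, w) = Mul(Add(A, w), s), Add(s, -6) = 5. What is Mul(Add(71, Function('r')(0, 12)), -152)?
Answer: -30856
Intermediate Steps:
s = 11 (s = Add(6, 5) = 11)
Function('r')(A, w) = Add(Mul(11, A), Mul(11, w)) (Function('r')(A, w) = Mul(Add(A, w), 11) = Add(Mul(11, A), Mul(11, w)))
Mul(Add(71, Function('r')(0, 12)), -152) = Mul(Add(71, Add(Mul(11, 0), Mul(11, 12))), -152) = Mul(Add(71, Add(0, 132)), -152) = Mul(Add(71, 132), -152) = Mul(203, -152) = -30856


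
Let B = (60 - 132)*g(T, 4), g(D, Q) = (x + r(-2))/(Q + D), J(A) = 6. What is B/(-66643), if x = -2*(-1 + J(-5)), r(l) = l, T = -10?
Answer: 144/66643 ≈ 0.0021608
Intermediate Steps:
x = -10 (x = -2*(-1 + 6) = -2*5 = -10)
g(D, Q) = -12/(D + Q) (g(D, Q) = (-10 - 2)/(Q + D) = -12/(D + Q))
B = -144 (B = (60 - 132)*(-12/(-10 + 4)) = -(-864)/(-6) = -(-864)*(-1)/6 = -72*2 = -144)
B/(-66643) = -144/(-66643) = -144*(-1/66643) = 144/66643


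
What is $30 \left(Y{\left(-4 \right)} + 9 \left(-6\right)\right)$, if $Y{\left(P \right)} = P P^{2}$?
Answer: $-3540$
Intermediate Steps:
$Y{\left(P \right)} = P^{3}$
$30 \left(Y{\left(-4 \right)} + 9 \left(-6\right)\right) = 30 \left(\left(-4\right)^{3} + 9 \left(-6\right)\right) = 30 \left(-64 - 54\right) = 30 \left(-118\right) = -3540$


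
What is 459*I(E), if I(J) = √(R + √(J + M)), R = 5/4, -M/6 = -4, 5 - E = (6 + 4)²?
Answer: 459*√(5 + 4*I*√71)/2 ≈ 1014.4 + 875.02*I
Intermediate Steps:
E = -95 (E = 5 - (6 + 4)² = 5 - 1*10² = 5 - 1*100 = 5 - 100 = -95)
M = 24 (M = -6*(-4) = 24)
R = 5/4 (R = 5*(¼) = 5/4 ≈ 1.2500)
I(J) = √(5/4 + √(24 + J)) (I(J) = √(5/4 + √(J + 24)) = √(5/4 + √(24 + J)))
459*I(E) = 459*(√(5 + 4*√(24 - 95))/2) = 459*(√(5 + 4*√(-71))/2) = 459*(√(5 + 4*(I*√71))/2) = 459*(√(5 + 4*I*√71)/2) = 459*√(5 + 4*I*√71)/2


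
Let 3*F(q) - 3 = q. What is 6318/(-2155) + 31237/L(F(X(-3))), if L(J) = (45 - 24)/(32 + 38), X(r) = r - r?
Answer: 673138396/6465 ≈ 1.0412e+5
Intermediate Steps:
X(r) = 0
F(q) = 1 + q/3
L(J) = 3/10 (L(J) = 21/70 = 21*(1/70) = 3/10)
6318/(-2155) + 31237/L(F(X(-3))) = 6318/(-2155) + 31237/(3/10) = 6318*(-1/2155) + 31237*(10/3) = -6318/2155 + 312370/3 = 673138396/6465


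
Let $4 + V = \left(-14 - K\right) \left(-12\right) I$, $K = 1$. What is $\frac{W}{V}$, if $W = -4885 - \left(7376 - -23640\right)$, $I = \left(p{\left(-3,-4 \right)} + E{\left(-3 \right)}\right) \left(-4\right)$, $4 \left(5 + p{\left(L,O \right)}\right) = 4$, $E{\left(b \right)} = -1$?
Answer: $- \frac{35901}{3596} \approx -9.9836$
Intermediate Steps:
$p{\left(L,O \right)} = -4$ ($p{\left(L,O \right)} = -5 + \frac{1}{4} \cdot 4 = -5 + 1 = -4$)
$I = 20$ ($I = \left(-4 - 1\right) \left(-4\right) = \left(-5\right) \left(-4\right) = 20$)
$V = 3596$ ($V = -4 + \left(-14 - 1\right) \left(-12\right) 20 = -4 + \left(-15\right) \left(-12\right) 20 = -4 + 180 \cdot 20 = -4 + 3600 = 3596$)
$W = -35901$ ($W = -4885 - \left(7376 + 23640\right) = -4885 - 31016 = -35901$)
$\frac{W}{V} = - \frac{35901}{3596}$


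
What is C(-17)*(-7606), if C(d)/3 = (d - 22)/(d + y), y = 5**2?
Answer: 444951/4 ≈ 1.1124e+5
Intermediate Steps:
y = 25
C(d) = 3*(-22 + d)/(25 + d) (C(d) = 3*((d - 22)/(d + 25)) = 3*((-22 + d)/(25 + d)) = 3*(-22 + d)/(25 + d))
C(-17)*(-7606) = (3*(-22 - 17)/(25 - 17))*(-7606) = (3*(-39)/8)*(-7606) = (3*(1/8)*(-39))*(-7606) = -117/8*(-7606) = 444951/4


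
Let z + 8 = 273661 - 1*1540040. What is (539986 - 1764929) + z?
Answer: -2491330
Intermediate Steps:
z = -1266387 (z = -8 + (273661 - 1*1540040) = -8 + (273661 - 1540040) = -8 - 1266379 = -1266387)
(539986 - 1764929) + z = (539986 - 1764929) - 1266387 = -1224943 - 1266387 = -2491330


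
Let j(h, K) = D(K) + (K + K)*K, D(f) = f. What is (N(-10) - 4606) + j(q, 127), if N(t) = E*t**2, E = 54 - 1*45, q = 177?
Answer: 28679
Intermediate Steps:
j(h, K) = K + 2*K**2 (j(h, K) = K + (K + K)*K = K + (2*K)*K = K + 2*K**2)
E = 9 (E = 54 - 45 = 9)
N(t) = 9*t**2
(N(-10) - 4606) + j(q, 127) = (9*(-10)**2 - 4606) + 127*(1 + 2*127) = (9*100 - 4606) + 127*(1 + 254) = (900 - 4606) + 127*255 = -3706 + 32385 = 28679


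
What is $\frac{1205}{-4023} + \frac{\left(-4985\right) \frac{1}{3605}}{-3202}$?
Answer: $- \frac{2777902679}{9287666766} \approx -0.2991$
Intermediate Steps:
$\frac{1205}{-4023} + \frac{\left(-4985\right) \frac{1}{3605}}{-3202} = 1205 \left(- \frac{1}{4023}\right) + \left(-4985\right) \frac{1}{3605} \left(- \frac{1}{3202}\right) = - \frac{1205}{4023} - - \frac{997}{2308642} = - \frac{1205}{4023} + \frac{997}{2308642} = - \frac{2777902679}{9287666766}$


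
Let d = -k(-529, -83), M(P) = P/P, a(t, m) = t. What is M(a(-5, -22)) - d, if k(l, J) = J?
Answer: -82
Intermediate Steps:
M(P) = 1
d = 83 (d = -1*(-83) = 83)
M(a(-5, -22)) - d = 1 - 1*83 = 1 - 83 = -82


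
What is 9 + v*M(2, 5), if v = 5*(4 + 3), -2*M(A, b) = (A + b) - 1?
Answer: -96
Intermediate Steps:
M(A, b) = ½ - A/2 - b/2 (M(A, b) = -((A + b) - 1)/2 = -(-1 + A + b)/2 = ½ - A/2 - b/2)
v = 35 (v = 5*7 = 35)
9 + v*M(2, 5) = 9 + 35*(½ - ½*2 - ½*5) = 9 + 35*(½ - 1 - 5/2) = 9 + 35*(-3) = 9 - 105 = -96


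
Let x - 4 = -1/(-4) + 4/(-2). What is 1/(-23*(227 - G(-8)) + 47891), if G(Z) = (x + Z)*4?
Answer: 1/42141 ≈ 2.3730e-5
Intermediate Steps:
x = 9/4 (x = 4 + (-1/(-4) + 4/(-2)) = 4 + (-1*(-¼) + 4*(-½)) = 4 + (¼ - 2) = 4 - 7/4 = 9/4 ≈ 2.2500)
G(Z) = 9 + 4*Z (G(Z) = (9/4 + Z)*4 = 9 + 4*Z)
1/(-23*(227 - G(-8)) + 47891) = 1/(-23*(227 - (9 + 4*(-8))) + 47891) = 1/(-23*(227 - (9 - 32)) + 47891) = 1/(-23*(227 - 1*(-23)) + 47891) = 1/(-23*(227 + 23) + 47891) = 1/(-23*250 + 47891) = 1/(-5750 + 47891) = 1/42141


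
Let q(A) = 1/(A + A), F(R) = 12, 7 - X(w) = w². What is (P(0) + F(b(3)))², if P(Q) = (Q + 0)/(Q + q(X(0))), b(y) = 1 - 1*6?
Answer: 144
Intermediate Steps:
X(w) = 7 - w²
b(y) = -5 (b(y) = 1 - 6 = -5)
q(A) = 1/(2*A)
P(Q) = Q/(1/14 + Q) (P(Q) = (Q + 0)/(Q + 1/(2*(7 - 1*0²))) = Q/(Q + 1/(2*(7 - 1*0))) = Q/(Q + 1/(2*(7 + 0))) = Q/(Q + (½)/7) = Q/(Q + (½)*(⅐)) = Q/(Q + 1/14) = Q/(1/14 + Q))
(P(0) + F(b(3)))² = (14*0/(1 + 14*0) + 12)² = (14*0/(1 + 0) + 12)² = (14*0/1 + 12)² = (14*0*1 + 12)² = (0 + 12)² = 12² = 144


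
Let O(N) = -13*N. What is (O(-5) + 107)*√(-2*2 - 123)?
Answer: 172*I*√127 ≈ 1938.3*I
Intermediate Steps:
(O(-5) + 107)*√(-2*2 - 123) = (-13*(-5) + 107)*√(-2*2 - 123) = (65 + 107)*√(-4 - 123) = 172*√(-127) = 172*(I*√127) = 172*I*√127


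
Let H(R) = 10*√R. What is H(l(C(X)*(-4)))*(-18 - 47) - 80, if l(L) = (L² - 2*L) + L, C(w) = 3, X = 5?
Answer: -80 - 1300*√39 ≈ -8198.5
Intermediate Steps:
l(L) = L² - L
H(l(C(X)*(-4)))*(-18 - 47) - 80 = (10*√((3*(-4))*(-1 + 3*(-4))))*(-18 - 47) - 80 = (10*√(-12*(-1 - 12)))*(-65) - 80 = (10*√(-12*(-13)))*(-65) - 80 = (10*√156)*(-65) - 80 = (10*(2*√39))*(-65) - 80 = (20*√39)*(-65) - 80 = -1300*√39 - 80 = -80 - 1300*√39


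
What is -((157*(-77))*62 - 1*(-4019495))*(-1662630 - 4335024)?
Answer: 19612190633958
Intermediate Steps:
-((157*(-77))*62 - 1*(-4019495))*(-1662630 - 4335024) = -(-12089*62 + 4019495)*(-5997654) = -(-749518 + 4019495)*(-5997654) = -3269977*(-5997654) = -1*(-19612190633958) = 19612190633958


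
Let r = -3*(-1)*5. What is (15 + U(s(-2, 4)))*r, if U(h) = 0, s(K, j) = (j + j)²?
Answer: 225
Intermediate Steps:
s(K, j) = 4*j² (s(K, j) = (2*j)² = 4*j²)
r = 15 (r = 3*5 = 15)
(15 + U(s(-2, 4)))*r = (15 + 0)*15 = 15*15 = 225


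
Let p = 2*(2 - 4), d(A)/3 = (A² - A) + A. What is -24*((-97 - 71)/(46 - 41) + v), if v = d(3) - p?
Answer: 312/5 ≈ 62.400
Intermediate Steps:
d(A) = 3*A² (d(A) = 3*((A² - A) + A) = 3*A²)
p = -4 (p = 2*(-2) = -4)
v = 31 (v = 3*3² - 1*(-4) = 3*9 + 4 = 27 + 4 = 31)
-24*((-97 - 71)/(46 - 41) + v) = -24*((-97 - 71)/(46 - 41) + 31) = -24*(-168/5 + 31) = -24*(-13/5) = 312/5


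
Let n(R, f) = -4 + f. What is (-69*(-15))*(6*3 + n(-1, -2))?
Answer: 12420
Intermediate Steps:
(-69*(-15))*(6*3 + n(-1, -2)) = (-69*(-15))*(6*3 + (-4 - 2)) = 1035*(18 - 6) = 1035*12 = 12420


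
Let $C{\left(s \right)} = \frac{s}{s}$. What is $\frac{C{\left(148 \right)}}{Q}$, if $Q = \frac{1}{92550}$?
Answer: $92550$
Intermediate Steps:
$C{\left(s \right)} = 1$
$Q = \frac{1}{92550} \approx 1.0805 \cdot 10^{-5}$
$\frac{C{\left(148 \right)}}{Q} = 1 \frac{1}{\frac{1}{92550}} = 1 \cdot 92550 = 92550$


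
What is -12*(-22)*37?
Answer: 9768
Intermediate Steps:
-12*(-22)*37 = 264*37 = 9768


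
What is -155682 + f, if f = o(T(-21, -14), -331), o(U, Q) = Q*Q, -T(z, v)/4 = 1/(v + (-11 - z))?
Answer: -46121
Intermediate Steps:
T(z, v) = -4/(-11 + v - z) (T(z, v) = -4/(v + (-11 - z)) = -4/(-11 + v - z))
o(U, Q) = Q²
f = 109561 (f = (-331)² = 109561)
-155682 + f = -155682 + 109561 = -46121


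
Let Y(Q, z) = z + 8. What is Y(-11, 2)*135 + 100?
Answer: 1450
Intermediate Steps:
Y(Q, z) = 8 + z
Y(-11, 2)*135 + 100 = (8 + 2)*135 + 100 = 10*135 + 100 = 1350 + 100 = 1450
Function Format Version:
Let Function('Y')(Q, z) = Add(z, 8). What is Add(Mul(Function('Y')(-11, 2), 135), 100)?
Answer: 1450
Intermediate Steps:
Function('Y')(Q, z) = Add(8, z)
Add(Mul(Function('Y')(-11, 2), 135), 100) = Add(Mul(Add(8, 2), 135), 100) = Add(Mul(10, 135), 100) = Add(1350, 100) = 1450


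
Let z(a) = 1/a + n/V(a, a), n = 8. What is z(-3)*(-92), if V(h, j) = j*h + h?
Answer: -92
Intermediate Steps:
V(h, j) = h + h*j (V(h, j) = h*j + h = h + h*j)
z(a) = 1/a + 8/(a*(1 + a)) (z(a) = 1/a + 8/((a*(1 + a))) = 1/a + 8*(1/(a*(1 + a))) = 1/a + 8/(a*(1 + a)))
z(-3)*(-92) = ((9 - 3)/((-3)*(1 - 3)))*(-92) = -1/3*6/(-2)*(-92) = -1/3*(-1/2)*6*(-92) = 1*(-92) = -92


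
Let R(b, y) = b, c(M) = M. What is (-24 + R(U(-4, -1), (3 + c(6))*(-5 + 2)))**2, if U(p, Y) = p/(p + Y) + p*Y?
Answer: 9216/25 ≈ 368.64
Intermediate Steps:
U(p, Y) = Y*p + p/(Y + p) (U(p, Y) = p/(Y + p) + Y*p = Y*p + p/(Y + p))
(-24 + R(U(-4, -1), (3 + c(6))*(-5 + 2)))**2 = (-24 - 4*(1 + (-1)**2 - 1*(-4))/(-1 - 4))**2 = (-24 - 4*(1 + 1 + 4)/(-5))**2 = (-24 - 4*(-1/5)*6)**2 = (-24 + 24/5)**2 = (-96/5)**2 = 9216/25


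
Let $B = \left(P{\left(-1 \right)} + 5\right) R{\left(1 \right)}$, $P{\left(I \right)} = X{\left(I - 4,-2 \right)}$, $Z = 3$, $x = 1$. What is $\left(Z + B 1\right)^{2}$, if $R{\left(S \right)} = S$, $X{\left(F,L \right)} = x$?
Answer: $81$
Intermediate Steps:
$X{\left(F,L \right)} = 1$
$P{\left(I \right)} = 1$
$B = 6$ ($B = \left(1 + 5\right) 1 = 6 \cdot 1 = 6$)
$\left(Z + B 1\right)^{2} = \left(3 + 6 \cdot 1\right)^{2} = \left(3 + 6\right)^{2} = 9^{2} = 81$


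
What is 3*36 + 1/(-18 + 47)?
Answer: 3133/29 ≈ 108.03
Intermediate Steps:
3*36 + 1/(-18 + 47) = 108 + 1/29 = 3133/29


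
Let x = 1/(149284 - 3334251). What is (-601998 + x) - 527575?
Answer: -3597652729092/3184967 ≈ -1.1296e+6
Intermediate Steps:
x = -1/3184967 (x = 1/(-3184967) = -1/3184967 ≈ -3.1397e-7)
(-601998 + x) - 527575 = (-601998 - 1/3184967) - 527575 = -1917343764067/3184967 - 527575 = -3597652729092/3184967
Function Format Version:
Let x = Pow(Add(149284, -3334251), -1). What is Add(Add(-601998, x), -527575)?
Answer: Rational(-3597652729092, 3184967) ≈ -1.1296e+6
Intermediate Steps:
x = Rational(-1, 3184967) (x = Pow(-3184967, -1) = Rational(-1, 3184967) ≈ -3.1397e-7)
Add(Add(-601998, x), -527575) = Add(Add(-601998, Rational(-1, 3184967)), -527575) = Add(Rational(-1917343764067, 3184967), -527575) = Rational(-3597652729092, 3184967)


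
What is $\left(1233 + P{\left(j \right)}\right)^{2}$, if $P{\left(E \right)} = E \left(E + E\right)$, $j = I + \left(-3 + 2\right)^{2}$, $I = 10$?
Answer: $2175625$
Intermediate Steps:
$j = 11$ ($j = 10 + \left(-3 + 2\right)^{2} = 10 + \left(-1\right)^{2} = 10 + 1 = 11$)
$P{\left(E \right)} = 2 E^{2}$ ($P{\left(E \right)} = E 2 E = 2 E^{2}$)
$\left(1233 + P{\left(j \right)}\right)^{2} = \left(1233 + 2 \cdot 11^{2}\right)^{2} = \left(1233 + 2 \cdot 121\right)^{2} = \left(1233 + 242\right)^{2} = 1475^{2} = 2175625$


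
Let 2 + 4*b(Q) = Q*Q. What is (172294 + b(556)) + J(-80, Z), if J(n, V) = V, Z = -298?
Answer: 498559/2 ≈ 2.4928e+5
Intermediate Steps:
b(Q) = -½ + Q²/4 (b(Q) = -½ + (Q*Q)/4 = -½ + Q²/4)
(172294 + b(556)) + J(-80, Z) = (172294 + (-½ + (¼)*556²)) - 298 = (172294 + (-½ + (¼)*309136)) - 298 = (172294 + (-½ + 77284)) - 298 = (172294 + 154567/2) - 298 = 499155/2 - 298 = 498559/2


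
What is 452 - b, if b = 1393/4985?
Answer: 2251827/4985 ≈ 451.72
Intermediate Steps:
b = 1393/4985 (b = 1393*(1/4985) = 1393/4985 ≈ 0.27944)
452 - b = 452 - 1*1393/4985 = 452 - 1393/4985 = 2251827/4985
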